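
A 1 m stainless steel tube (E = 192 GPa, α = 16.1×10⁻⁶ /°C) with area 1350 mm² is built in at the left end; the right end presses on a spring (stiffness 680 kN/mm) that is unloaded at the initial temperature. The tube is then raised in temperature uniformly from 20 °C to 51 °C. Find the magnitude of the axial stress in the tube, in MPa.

The unrestrained thermal change is αΔT L = 16.1×10⁻⁶ × 31 × 1000 = 0.4991 mm.
Let P be the compressive force at the spring. The tube shortens elastically by PL/(AE) and the spring compresses by P/k; together these equal δ_free.
P [ L/(AE) + 1/k ] = δ_free → P [ 1000/(1350×192×10³) + 1/(680×10³) ] = 0.4991.
P = 0.4991 / 5.329×10⁻⁶ = 93660 N.
σ = P/A = 93660/1350 = 69.38 MPa.

σ ≈ 69.4 MPa (compressive)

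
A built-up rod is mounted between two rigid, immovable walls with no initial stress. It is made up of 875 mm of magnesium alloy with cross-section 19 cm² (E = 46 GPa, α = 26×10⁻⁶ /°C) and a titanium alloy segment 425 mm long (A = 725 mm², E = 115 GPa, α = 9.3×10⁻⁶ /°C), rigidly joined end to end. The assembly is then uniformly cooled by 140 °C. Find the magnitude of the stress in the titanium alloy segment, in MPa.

σ ≈ 341 MPa (tensile)

Free thermal contraction of the whole bar: Σ αᵢΔT Lᵢ = 26×10⁻⁶×140×875 + 9.3×10⁻⁶×140×425 = 3.738 mm.
The walls prevent any net length change, so an axial force P (same in every segment) develops. Compatibility: P · Σ Lᵢ/(AᵢEᵢ) = δ_free.
Σ Lᵢ/(AᵢEᵢ) = 875/(1900×46×10³) + 425/(725×115×10³) = 1.511×10⁻⁵ mm/N.
Hence P = δ_free / Σ(L/AE) = 3.738/1.511×10⁻⁵ = 247.4 kN (tensile).
σ_{titanium alloy} = P / A = 247400 / 725 = 341.3 MPa.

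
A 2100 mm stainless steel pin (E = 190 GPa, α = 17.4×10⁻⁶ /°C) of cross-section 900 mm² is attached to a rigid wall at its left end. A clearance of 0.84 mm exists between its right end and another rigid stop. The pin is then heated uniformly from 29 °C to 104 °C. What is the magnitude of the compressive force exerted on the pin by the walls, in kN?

P ≈ 155 kN

Free thermal elongation = αΔT L = 17.4×10⁻⁶ × 75 × 2100 = 2.74 mm.
After closing the 0.84 mm clearance, 2.74 − 0.84 = 1.901 mm of expansion remains to be suppressed by the wall.
Compatibility: PL/(AE) = 1.901 mm, so σ = P/A = E × (1.901/2100) = 171.9 MPa.
Force on the wall = σA = 171.9 × 900 mm² = 154.8 kN.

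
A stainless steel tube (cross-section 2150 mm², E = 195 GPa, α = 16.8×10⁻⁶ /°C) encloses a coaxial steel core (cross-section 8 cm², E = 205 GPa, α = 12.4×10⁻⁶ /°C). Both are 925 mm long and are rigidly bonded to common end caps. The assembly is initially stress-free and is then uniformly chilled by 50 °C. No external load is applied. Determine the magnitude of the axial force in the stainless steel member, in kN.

P ≈ 25.9 kN (tensile in the stainless steel)

Equilibrium of a rigid end plate with no external load gives equal and opposite internal forces ±P in the two members. Since α_{stainless steel} > α_{steel}, cooling drives the stainless steel into tension and the steel into compression.
Compatibility of the two members (thermal + elastic change equal): (α₁ − α₂)ΔT = P·[1/(A₁E₁) + 1/(A₂E₂)].
|α₁ − α₂|·ΔT = 4.4×10⁻⁶ × 50 = 0.00022.
1/(A₁E₁) + 1/(A₂E₂) = 1/(2150×195×10³) + 1/(800×205×10³) = 8.483×10⁻⁹ N⁻¹.
So P = 0.00022 / 8.483×10⁻⁹ = 25.93 kN.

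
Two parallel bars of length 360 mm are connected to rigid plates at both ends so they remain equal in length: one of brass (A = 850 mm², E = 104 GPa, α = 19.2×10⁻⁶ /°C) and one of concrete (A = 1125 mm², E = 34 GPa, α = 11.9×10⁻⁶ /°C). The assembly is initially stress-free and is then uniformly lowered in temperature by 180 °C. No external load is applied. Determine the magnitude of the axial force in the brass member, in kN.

P ≈ 35.1 kN (tensile in the brass)

Equilibrium of a rigid end plate with no external load gives equal and opposite internal forces ±P in the two members. Since α_{brass} > α_{concrete}, cooling drives the brass into tension and the concrete into compression.
Equating the net (thermal + elastic) strains gives |α₁ − α₂|·ΔT = P·[1/(A₁E₁) + 1/(A₂E₂)].
|α₁ − α₂|·ΔT = 7.3×10⁻⁶ × 180 = 0.001314.
1/(A₁E₁) + 1/(A₂E₂) = 1/(850×104×10³) + 1/(1125×34×10³) = 3.746×10⁻⁸ N⁻¹.
So P = 0.001314 / 3.746×10⁻⁸ = 35.08 kN.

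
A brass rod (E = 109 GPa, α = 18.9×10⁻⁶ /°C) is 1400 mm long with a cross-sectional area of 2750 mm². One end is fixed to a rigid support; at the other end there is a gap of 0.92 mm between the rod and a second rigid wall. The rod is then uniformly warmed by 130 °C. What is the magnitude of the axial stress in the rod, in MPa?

σ ≈ 196 MPa (compressive)

Free thermal elongation = αΔT L = 18.9×10⁻⁶ × 130 × 1400 = 3.44 mm.
After closing the 0.92 mm clearance, 3.44 − 0.92 = 2.52 mm of expansion remains to be suppressed by the wall.
So σ = E(δ_free − g)/L = 109×10³ × 2.52/1400 = 196.2 MPa.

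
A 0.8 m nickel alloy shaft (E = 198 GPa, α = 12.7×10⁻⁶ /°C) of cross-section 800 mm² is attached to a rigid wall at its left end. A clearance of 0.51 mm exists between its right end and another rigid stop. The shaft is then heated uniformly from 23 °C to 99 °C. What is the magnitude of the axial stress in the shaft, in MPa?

Free thermal elongation = αΔT L = 12.7×10⁻⁶ × 76 × 800 = 0.7722 mm.
This exceeds the 0.51 mm gap, so the wall pushes back. The portion of expansion that must be recovered elastically is δ_free − gap = 0.7722 − 0.51 = 0.2622 mm.
So σ = E(δ_free − g)/L = 198×10³ × 0.2622/800 = 64.88 MPa.

σ ≈ 64.9 MPa (compressive)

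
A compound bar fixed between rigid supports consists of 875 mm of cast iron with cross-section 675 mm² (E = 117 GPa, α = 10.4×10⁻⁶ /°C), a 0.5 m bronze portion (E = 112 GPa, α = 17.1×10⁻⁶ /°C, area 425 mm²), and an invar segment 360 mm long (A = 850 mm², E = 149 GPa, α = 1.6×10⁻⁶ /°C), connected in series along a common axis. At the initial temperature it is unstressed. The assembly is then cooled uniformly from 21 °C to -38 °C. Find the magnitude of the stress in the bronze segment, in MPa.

σ ≈ 104 MPa (tensile)

With the walls removed the bar would change length by δ_free = Σ αᵢΔT Lᵢ = 10.4×10⁻⁶×59×875 + 17.1×10⁻⁶×59×500 + 1.6×10⁻⁶×59×360 = 1.075 mm.
Since the ends are fixed, an axial force P builds up, equal in every segment, with P · Σ Lᵢ/(AᵢEᵢ) = δ_free.
The series flexibility is Σ Lᵢ/(AᵢEᵢ) = 875/(675×117×10³) + 500/(425×112×10³) + 360/(850×149×10³) = 2.443×10⁻⁵ mm/N.
P = 1.075 / 2.443×10⁻⁵ = 44020 N = 44.02 kN, tensile.
σ_{bronze} = P / A = 44020 / 425 = 103.6 MPa.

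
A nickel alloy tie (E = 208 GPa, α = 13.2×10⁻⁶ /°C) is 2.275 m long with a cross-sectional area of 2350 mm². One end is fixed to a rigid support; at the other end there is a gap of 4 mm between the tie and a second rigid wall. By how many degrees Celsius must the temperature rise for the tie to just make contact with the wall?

The gap closes when αΔT L = 4 mm, since the tie is still unstressed at that instant.
So ΔT = g/(αL) = 4/(13.2×10⁻⁶ × 2275) = 133.2 °C.

ΔT ≈ 133 °C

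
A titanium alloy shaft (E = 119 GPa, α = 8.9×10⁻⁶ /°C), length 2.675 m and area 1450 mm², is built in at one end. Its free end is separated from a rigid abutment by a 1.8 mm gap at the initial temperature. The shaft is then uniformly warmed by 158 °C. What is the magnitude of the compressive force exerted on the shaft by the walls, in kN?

Free thermal elongation = αΔT L = 8.9×10⁻⁶ × 158 × 2675 = 3.762 mm.
The gap closes (δ_free > 1.8 mm) and the wall then resists a further 3.762 − 1.8 = 1.962 mm of expansion.
Compatibility: PL/(AE) = 1.962 mm, so σ = P/A = E × (1.962/2675) = 87.26 MPa.
P = σA = 87.26 × 1450 = 126.5 kN.

P ≈ 127 kN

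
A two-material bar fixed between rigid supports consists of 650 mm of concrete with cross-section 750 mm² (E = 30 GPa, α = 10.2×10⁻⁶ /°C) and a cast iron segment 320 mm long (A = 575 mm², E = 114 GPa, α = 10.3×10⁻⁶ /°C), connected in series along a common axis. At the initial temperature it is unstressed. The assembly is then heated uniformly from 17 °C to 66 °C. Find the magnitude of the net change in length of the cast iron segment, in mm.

With the walls removed the bar would change length by δ_free = Σ αᵢΔT Lᵢ = 10.2×10⁻⁶×49×650 + 10.3×10⁻⁶×49×320 = 0.4864 mm.
The rigid supports impose zero overall length change; the single axial force P common to all segments must satisfy P Σ Lᵢ/(AᵢEᵢ) = δ_free.
The series flexibility is Σ Lᵢ/(AᵢEᵢ) = 650/(750×30×10³) + 320/(575×114×10³) = 3.377×10⁻⁵ mm/N.
So P = 0.4864 / 3.377×10⁻⁵ = 14.4 kN, compressive.
For the cast iron segment, free thermal change = 10.3×10⁻⁶×49×320 = 0.1615 mm and elastic change from P = 14400×320/(575×114×10³) = 0.07031 mm; these oppose, so the net change is 0.0912 mm (segment lengthens).

|ΔL| ≈ 0.0912 mm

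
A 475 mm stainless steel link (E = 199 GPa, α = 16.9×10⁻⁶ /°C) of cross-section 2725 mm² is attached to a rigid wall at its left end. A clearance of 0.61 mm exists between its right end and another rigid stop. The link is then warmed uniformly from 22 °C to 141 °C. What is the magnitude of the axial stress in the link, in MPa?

σ ≈ 145 MPa (compressive)

Unrestrained expansion: δ_free = αΔT L = 16.9×10⁻⁶ × 119 × 475 = 0.9553 mm.
This exceeds the 0.61 mm gap, so the wall pushes back. The portion of expansion that must be recovered elastically is δ_free − gap = 0.9553 − 0.61 = 0.3453 mm.
That suppressed elongation corresponds to σ = E·Δ/L = 199×10³ × 0.3453/475 = 144.7 MPa.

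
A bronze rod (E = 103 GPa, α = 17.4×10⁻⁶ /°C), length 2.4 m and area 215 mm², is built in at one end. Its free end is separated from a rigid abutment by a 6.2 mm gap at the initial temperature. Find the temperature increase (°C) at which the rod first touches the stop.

ΔT ≈ 148 °C

The gap closes when αΔT L = 6.2 mm, since the rod is still unstressed at that instant.
So ΔT = g/(αL) = 6.2/(17.4×10⁻⁶ × 2400) = 148.5 °C.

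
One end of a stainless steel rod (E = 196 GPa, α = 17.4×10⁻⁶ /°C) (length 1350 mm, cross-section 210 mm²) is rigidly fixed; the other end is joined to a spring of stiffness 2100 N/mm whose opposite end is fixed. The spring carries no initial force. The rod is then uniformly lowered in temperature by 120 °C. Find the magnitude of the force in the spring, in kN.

If the spring were absent the rod would shorten by αΔT L = 17.4×10⁻⁶ × 120 × 1350 = 2.819 mm.
Let P be the tensile force in the spring. The rod extends elastically by PL/(AE) and the spring stretches by P/k; together these equal δ_free.
So P = δ_free / [L/(AE) + 1/k] = 2.819 / [ 1350/(210×196×10³) + 1/(2100) ].
P = 2.819 / 0.000509 = 5538 N.

P ≈ 5.54 kN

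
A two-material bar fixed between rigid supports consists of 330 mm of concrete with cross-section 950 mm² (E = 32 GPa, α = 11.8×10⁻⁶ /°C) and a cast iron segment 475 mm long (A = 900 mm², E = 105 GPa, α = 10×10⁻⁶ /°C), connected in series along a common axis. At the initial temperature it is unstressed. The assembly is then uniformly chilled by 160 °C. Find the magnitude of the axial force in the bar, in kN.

P ≈ 87.1 kN (tensile)

If the supports were absent, the total length change would be Σ αᵢΔT Lᵢ = 11.8×10⁻⁶×160×330 + 10×10⁻⁶×160×475 = 1.383 mm.
Since the ends are fixed, an axial force P builds up, equal in every segment, with P · Σ Lᵢ/(AᵢEᵢ) = δ_free.
Σ Lᵢ/(AᵢEᵢ) = 330/(950×32×10³) + 475/(900×105×10³) = 1.588×10⁻⁵ mm/N.
P = 1.383 / 1.588×10⁻⁵ = 87080 N = 87.08 kN, tensile.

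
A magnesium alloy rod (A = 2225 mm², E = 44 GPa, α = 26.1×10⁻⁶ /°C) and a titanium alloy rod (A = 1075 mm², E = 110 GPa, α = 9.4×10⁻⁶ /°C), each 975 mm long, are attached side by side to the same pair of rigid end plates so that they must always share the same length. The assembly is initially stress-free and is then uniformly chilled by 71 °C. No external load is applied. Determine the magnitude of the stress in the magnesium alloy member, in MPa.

Both members must finish at the same length. With the larger α, the magnesium alloy tends to over-contract; the plates restrain it, putting the magnesium alloy in tension and the titanium alloy in compression. With no external load the two internal forces are equal and opposite, magnitude P.
Setting the final lengths equal and cancelling L: (α₁ − α₂)ΔT = P/(A₁E₁) + P/(A₂E₂).
|α₁ − α₂|·ΔT = 16.7×10⁻⁶ × 71 = 0.001186.
1/(A₁E₁) + 1/(A₂E₂) = 1/(2225×44×10³) + 1/(1075×110×10³) = 1.867×10⁻⁸ N⁻¹.
So P = 0.001186 / 1.867×10⁻⁸ = 63.5 kN.
σ_{magnesium alloy} = P/A₁ = 63500/2225 = 28.54 MPa, tensile.

σ ≈ 28.5 MPa (tensile)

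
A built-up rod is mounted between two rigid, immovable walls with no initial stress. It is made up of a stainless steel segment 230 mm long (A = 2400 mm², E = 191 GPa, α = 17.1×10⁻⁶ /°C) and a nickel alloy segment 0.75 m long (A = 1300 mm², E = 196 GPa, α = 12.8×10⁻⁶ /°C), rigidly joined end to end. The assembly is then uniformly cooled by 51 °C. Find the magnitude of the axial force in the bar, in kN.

Free thermal contraction of the whole bar: Σ αᵢΔT Lᵢ = 17.1×10⁻⁶×51×230 + 12.8×10⁻⁶×51×750 = 0.6902 mm.
Since the ends are fixed, an axial force P builds up, equal in every segment, with P · Σ Lᵢ/(AᵢEᵢ) = δ_free.
Σ Lᵢ/(AᵢEᵢ) = 230/(2400×191×10³) + 750/(1300×196×10³) = 3.445×10⁻⁶ mm/N.
Hence P = δ_free / Σ(L/AE) = 0.6902/3.445×10⁻⁶ = 200.3 kN (tensile).

P ≈ 200 kN (tensile)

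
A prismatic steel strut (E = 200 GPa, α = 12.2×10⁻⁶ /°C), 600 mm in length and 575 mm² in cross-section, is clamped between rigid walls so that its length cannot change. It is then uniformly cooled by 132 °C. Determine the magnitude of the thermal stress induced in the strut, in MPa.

With length fixed, the mechanical strain must cancel the thermal strain αΔT = 12.2×10⁻⁶ × 132 = 1610.4×10⁻⁶.
Hence σ = E·αΔT = 200×10³ × 1610.4×10⁻⁶ = 322.1 MPa, tensile.

σ ≈ 322 MPa (tensile)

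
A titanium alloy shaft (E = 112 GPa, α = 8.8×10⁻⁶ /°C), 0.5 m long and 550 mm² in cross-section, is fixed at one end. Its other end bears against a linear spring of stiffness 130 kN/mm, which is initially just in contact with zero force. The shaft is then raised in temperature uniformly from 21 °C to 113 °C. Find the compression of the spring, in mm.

Free thermal expansion: δ_free = αΔT L = 8.8×10⁻⁶ × 92 × 500 = 0.4048 mm.
With a force P in the spring, the elastic change of the shaft is PL/(AE) and that of the spring is P/k; compatibility requires their sum to equal δ_free.
P [ L/(AE) + 1/k ] = δ_free → P [ 500/(550×112×10³) + 1/(130×10³) ] = 0.4048.
P = 0.4048 / 1.581×10⁻⁵ = 25610 N.
Spring compression = P/k = 25610/(130×10³) = 0.197 mm.

δ ≈ 0.197 mm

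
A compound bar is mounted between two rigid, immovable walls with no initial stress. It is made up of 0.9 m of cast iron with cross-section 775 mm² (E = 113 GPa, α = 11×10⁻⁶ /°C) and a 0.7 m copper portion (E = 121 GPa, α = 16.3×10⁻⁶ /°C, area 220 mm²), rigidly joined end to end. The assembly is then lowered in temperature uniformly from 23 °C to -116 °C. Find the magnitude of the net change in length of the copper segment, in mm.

|ΔL| ≈ 0.544 mm

With the walls removed the bar would change length by δ_free = Σ αᵢΔT Lᵢ = 11×10⁻⁶×139×900 + 16.3×10⁻⁶×139×700 = 2.962 mm.
The rigid supports impose zero overall length change; the single axial force P common to all segments must satisfy P Σ Lᵢ/(AᵢEᵢ) = δ_free.
The series flexibility is Σ Lᵢ/(AᵢEᵢ) = 900/(775×113×10³) + 700/(220×121×10³) = 3.657×10⁻⁵ mm/N.
P = 2.962 / 3.657×10⁻⁵ = 80990 N = 80.99 kN, tensile.
For the copper segment, free thermal change = 16.3×10⁻⁶×139×700 = 1.586 mm and elastic change from P = 80990×700/(220×121×10³) = 2.13 mm; these oppose, so the net change is 0.544 mm (segment lengthens).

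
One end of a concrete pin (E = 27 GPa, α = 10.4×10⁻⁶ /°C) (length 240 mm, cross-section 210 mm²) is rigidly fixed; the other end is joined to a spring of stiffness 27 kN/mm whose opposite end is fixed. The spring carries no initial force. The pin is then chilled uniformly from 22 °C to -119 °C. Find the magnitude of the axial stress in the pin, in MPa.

The unrestrained thermal change is αΔT L = 10.4×10⁻⁶ × 141 × 240 = 0.3519 mm.
Let P be the tensile force in the spring. The pin extends elastically by PL/(AE) and the spring stretches by P/k; together these equal δ_free.
P [ L/(AE) + 1/k ] = δ_free → P [ 240/(210×27×10³) + 1/(27×10³) ] = 0.3519.
P = 0.3519 / 7.937×10⁻⁵ = 4434 N.
σ = P/A = 4434/210 = 21.12 MPa.

σ ≈ 21.1 MPa (tensile)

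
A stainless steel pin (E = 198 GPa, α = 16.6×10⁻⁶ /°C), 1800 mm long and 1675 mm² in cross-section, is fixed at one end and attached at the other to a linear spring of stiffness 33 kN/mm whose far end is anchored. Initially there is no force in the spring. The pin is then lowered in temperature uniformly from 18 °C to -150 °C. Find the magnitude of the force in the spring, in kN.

P ≈ 140 kN

If the spring were absent the pin would shorten by αΔT L = 16.6×10⁻⁶ × 168 × 1800 = 5.02 mm.
Let P be the tensile force in the spring. The pin extends elastically by PL/(AE) and the spring stretches by P/k; together these equal δ_free.
So P = δ_free / [L/(AE) + 1/k] = 5.02 / [ 1800/(1675×198×10³) + 1/(33×10³) ].
P = 5.02 / 3.573×10⁻⁵ = 140500 N.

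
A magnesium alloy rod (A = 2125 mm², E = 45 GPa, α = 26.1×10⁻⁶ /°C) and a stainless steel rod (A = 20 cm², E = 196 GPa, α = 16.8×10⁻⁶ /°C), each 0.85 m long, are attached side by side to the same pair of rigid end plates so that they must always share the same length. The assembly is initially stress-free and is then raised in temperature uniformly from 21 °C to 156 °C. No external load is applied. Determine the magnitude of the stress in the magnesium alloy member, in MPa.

The magnesium alloy has the larger α, so on heating it would change length more than the stainless steel if both were free. The rigid plates force a common final length, so the magnesium alloy is put into compression and the stainless steel into tension, with equal and opposite forces P (no external load).
Compatibility of the two members (thermal + elastic change equal): (α₁ − α₂)ΔT = P·[1/(A₁E₁) + 1/(A₂E₂)].
|α₁ − α₂|·ΔT = 9.3×10⁻⁶ × 135 = 0.001256.
1/(A₁E₁) + 1/(A₂E₂) = 1/(2125×45×10³) + 1/(2000×196×10³) = 1.301×10⁻⁸ N⁻¹.
P = 0.001256 / 1.301×10⁻⁸ = 96510 N = 96.51 kN.
σ_{magnesium alloy} = P/A₁ = 96510/2125 = 45.42 MPa, compressive.

σ ≈ 45.4 MPa (compressive)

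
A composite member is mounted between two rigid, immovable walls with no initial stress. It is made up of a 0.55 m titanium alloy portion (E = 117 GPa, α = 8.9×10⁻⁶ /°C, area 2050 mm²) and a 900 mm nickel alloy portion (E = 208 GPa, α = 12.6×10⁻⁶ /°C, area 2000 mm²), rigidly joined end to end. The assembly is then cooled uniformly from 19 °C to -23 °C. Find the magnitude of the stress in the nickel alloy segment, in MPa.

If the supports were absent, the total length change would be Σ αᵢΔT Lᵢ = 8.9×10⁻⁶×42×550 + 12.6×10⁻⁶×42×900 = 0.6819 mm.
Since the ends are fixed, an axial force P builds up, equal in every segment, with P · Σ Lᵢ/(AᵢEᵢ) = δ_free.
The series flexibility is Σ Lᵢ/(AᵢEᵢ) = 550/(2050×117×10³) + 900/(2000×208×10³) = 4.457×10⁻⁶ mm/N.
Hence P = δ_free / Σ(L/AE) = 0.6819/4.457×10⁻⁶ = 153 kN (tensile).
σ_{nickel alloy} = P / A = 153000 / 2000 = 76.5 MPa.

σ ≈ 76.5 MPa (tensile)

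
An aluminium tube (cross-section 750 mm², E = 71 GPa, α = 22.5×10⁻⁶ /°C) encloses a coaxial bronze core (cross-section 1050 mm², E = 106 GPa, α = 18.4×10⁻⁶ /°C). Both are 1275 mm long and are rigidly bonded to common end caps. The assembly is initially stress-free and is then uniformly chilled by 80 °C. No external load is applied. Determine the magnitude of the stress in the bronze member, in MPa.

Equilibrium of a rigid end plate with no external load gives equal and opposite internal forces ±P in the two members. Since α_{aluminium} > α_{bronze}, cooling drives the aluminium into tension and the bronze into compression.
Equating the net (thermal + elastic) strains gives |α₁ − α₂|·ΔT = P·[1/(A₁E₁) + 1/(A₂E₂)].
|α₁ − α₂|·ΔT = 4.1×10⁻⁶ × 80 = 0.000328.
1/(A₁E₁) + 1/(A₂E₂) = 1/(750×71×10³) + 1/(1050×106×10³) = 2.776×10⁻⁸ N⁻¹.
P = 0.000328 / 2.776×10⁻⁸ = 11810 N = 11.81 kN.
σ_{bronze} = P/A₂ = 11810/1050 = 11.25 MPa, compressive.

σ ≈ 11.3 MPa (compressive)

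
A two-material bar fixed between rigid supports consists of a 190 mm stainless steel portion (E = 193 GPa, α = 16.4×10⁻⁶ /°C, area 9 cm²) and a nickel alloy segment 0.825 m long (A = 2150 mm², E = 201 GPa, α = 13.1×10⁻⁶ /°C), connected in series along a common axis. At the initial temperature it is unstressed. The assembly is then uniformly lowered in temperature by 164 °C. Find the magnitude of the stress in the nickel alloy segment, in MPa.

σ ≈ 354 MPa (tensile)

If the supports were absent, the total length change would be Σ αᵢΔT Lᵢ = 16.4×10⁻⁶×164×190 + 13.1×10⁻⁶×164×825 = 2.283 mm.
The walls prevent any net length change, so an axial force P (same in every segment) develops. Compatibility: P · Σ Lᵢ/(AᵢEᵢ) = δ_free.
The series flexibility is Σ Lᵢ/(AᵢEᵢ) = 190/(900×193×10³) + 825/(2150×201×10³) = 3.003×10⁻⁶ mm/N.
So P = 2.283 / 3.003×10⁻⁶ = 760.4 kN, tensile.
σ_{nickel alloy} = P / A = 760400 / 2150 = 353.7 MPa.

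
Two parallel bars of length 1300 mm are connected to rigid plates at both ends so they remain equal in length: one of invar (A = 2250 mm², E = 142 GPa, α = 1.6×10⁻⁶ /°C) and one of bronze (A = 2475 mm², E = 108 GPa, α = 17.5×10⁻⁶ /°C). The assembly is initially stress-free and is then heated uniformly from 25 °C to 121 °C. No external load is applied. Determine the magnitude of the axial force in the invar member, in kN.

P ≈ 222 kN (tensile in the invar)

Equilibrium of a rigid end plate with no external load gives equal and opposite internal forces ±P in the two members. Since α_{bronze} > α_{invar}, heating drives the bronze into compression and the invar into tension.
Compatibility of the two members (thermal + elastic change equal): (α₁ − α₂)ΔT = P·[1/(A₁E₁) + 1/(A₂E₂)].
|α₁ − α₂|·ΔT = 15.9×10⁻⁶ × 96 = 0.001526.
1/(A₁E₁) + 1/(A₂E₂) = 1/(2250×142×10³) + 1/(2475×108×10³) = 6.871×10⁻⁹ N⁻¹.
P = 0.001526 / 6.871×10⁻⁹ = 222200 N = 222.2 kN.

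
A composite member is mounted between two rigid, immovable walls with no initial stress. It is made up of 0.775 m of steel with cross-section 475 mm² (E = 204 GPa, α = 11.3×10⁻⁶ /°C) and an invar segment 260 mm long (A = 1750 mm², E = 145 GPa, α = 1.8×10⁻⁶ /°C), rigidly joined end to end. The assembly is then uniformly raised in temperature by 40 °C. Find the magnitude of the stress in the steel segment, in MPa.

With the walls removed the bar would change length by δ_free = Σ αᵢΔT Lᵢ = 11.3×10⁻⁶×40×775 + 1.8×10⁻⁶×40×260 = 0.369 mm.
The walls prevent any net length change, so an axial force P (same in every segment) develops. Compatibility: P · Σ Lᵢ/(AᵢEᵢ) = δ_free.
Σ Lᵢ/(AᵢEᵢ) = 775/(475×204×10³) + 260/(1750×145×10³) = 9.023×10⁻⁶ mm/N.
P = 0.369 / 9.023×10⁻⁶ = 40900 N = 40.9 kN, compressive.
σ_{steel} = P / A = 40900 / 475 = 86.1 MPa.

σ ≈ 86.1 MPa (compressive)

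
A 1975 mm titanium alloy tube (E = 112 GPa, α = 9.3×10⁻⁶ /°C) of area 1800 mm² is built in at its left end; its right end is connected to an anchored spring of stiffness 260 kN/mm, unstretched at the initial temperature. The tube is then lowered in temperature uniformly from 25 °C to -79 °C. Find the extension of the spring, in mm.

δ ≈ 0.539 mm

The unrestrained thermal change is αΔT L = 9.3×10⁻⁶ × 104 × 1975 = 1.91 mm.
Let P be the tensile force in the spring. The tube extends elastically by PL/(AE) and the spring stretches by P/k; together these equal δ_free.
So P = δ_free / [L/(AE) + 1/k] = 1.91 / [ 1975/(1800×112×10³) + 1/(260×10³) ].
P = 1.91 / 1.364×10⁻⁵ = 140000 N.
Spring extension = P/k = 140000/(260×10³) = 0.5385 mm.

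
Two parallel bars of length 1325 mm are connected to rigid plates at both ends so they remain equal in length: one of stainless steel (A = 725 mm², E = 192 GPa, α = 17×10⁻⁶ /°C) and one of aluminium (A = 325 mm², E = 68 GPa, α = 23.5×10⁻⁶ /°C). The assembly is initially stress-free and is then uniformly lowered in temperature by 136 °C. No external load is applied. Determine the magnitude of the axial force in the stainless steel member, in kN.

P ≈ 16.9 kN (compressive in the stainless steel)

The aluminium has the larger α, so on cooling it would change length more than the stainless steel if both were free. The rigid plates force a common final length, so the aluminium is put into tension and the stainless steel into compression, with equal and opposite forces P (no external load).
Compatibility of the two members (thermal + elastic change equal): (α₁ − α₂)ΔT = P·[1/(A₁E₁) + 1/(A₂E₂)].
|α₁ − α₂|·ΔT = 6.5×10⁻⁶ × 136 = 0.000884.
1/(A₁E₁) + 1/(A₂E₂) = 1/(725×192×10³) + 1/(325×68×10³) = 5.243×10⁻⁸ N⁻¹.
So P = 0.000884 / 5.243×10⁻⁸ = 16.86 kN.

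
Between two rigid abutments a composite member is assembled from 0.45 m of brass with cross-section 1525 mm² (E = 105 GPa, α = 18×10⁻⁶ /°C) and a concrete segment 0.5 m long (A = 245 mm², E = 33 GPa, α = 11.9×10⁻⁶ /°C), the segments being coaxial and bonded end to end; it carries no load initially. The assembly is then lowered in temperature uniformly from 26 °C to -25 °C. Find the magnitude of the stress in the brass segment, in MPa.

σ ≈ 7.27 MPa (tensile)

If the supports were absent, the total length change would be Σ αᵢΔT Lᵢ = 18×10⁻⁶×51×450 + 11.9×10⁻⁶×51×500 = 0.7166 mm.
The walls prevent any net length change, so an axial force P (same in every segment) develops. Compatibility: P · Σ Lᵢ/(AᵢEᵢ) = δ_free.
Σ Lᵢ/(AᵢEᵢ) = 450/(1525×105×10³) + 500/(245×33×10³) = 6.465×10⁻⁵ mm/N.
P = 0.7166 / 6.465×10⁻⁵ = 11080 N = 11.08 kN, tensile.
σ_{brass} = P / A = 11080 / 1525 = 7.268 MPa.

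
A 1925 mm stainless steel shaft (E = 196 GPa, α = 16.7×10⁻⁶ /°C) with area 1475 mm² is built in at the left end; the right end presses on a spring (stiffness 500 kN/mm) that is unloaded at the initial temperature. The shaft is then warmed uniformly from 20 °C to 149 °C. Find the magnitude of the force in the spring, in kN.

The unrestrained thermal change is αΔT L = 16.7×10⁻⁶ × 129 × 1925 = 4.147 mm.
Let P be the compressive force at the spring. The shaft shortens elastically by PL/(AE) and the spring compresses by P/k; together these equal δ_free.
So P = δ_free / [L/(AE) + 1/k] = 4.147 / [ 1925/(1475×196×10³) + 1/(500×10³) ].
P = 4.147 / 8.659×10⁻⁶ = 478900 N.

P ≈ 479 kN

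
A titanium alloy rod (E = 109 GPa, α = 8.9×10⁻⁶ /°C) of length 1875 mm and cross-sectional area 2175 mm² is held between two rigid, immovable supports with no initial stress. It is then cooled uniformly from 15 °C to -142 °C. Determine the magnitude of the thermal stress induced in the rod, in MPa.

The supports are rigid, so the total axial strain is zero. The restrained thermal strain is ε = αΔT = 8.9×10⁻⁶ × 157 = 1397.3×10⁻⁶.
The stress required to suppress this strain is σ = Eε = 109×10³ × 1397.3×10⁻⁶ = 152.3 MPa, tensile since the rod is trying to contract.

σ ≈ 152 MPa (tensile)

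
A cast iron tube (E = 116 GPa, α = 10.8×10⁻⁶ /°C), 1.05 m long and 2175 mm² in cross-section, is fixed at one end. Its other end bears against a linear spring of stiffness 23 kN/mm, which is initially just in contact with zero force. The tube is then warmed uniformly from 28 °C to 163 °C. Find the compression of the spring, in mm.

If the spring were absent the tube would lengthen by αΔT L = 10.8×10⁻⁶ × 135 × 1050 = 1.531 mm.
Let P be the compressive force at the spring. The tube shortens elastically by PL/(AE) and the spring compresses by P/k; together these equal δ_free.
P [ L/(AE) + 1/k ] = δ_free → P [ 1050/(2175×116×10³) + 1/(23×10³) ] = 1.531.
P = 1.531 / 4.764×10⁻⁵ = 32130 N.
Spring compression = P/k = 32130/(23×10³) = 1.397 mm.

δ ≈ 1.4 mm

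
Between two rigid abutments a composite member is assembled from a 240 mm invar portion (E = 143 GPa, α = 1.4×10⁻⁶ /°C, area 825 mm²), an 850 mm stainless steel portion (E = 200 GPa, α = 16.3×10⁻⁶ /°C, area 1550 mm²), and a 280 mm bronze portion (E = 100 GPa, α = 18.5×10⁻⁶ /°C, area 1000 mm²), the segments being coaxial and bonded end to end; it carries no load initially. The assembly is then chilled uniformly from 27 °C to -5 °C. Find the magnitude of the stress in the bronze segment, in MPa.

σ ≈ 81.8 MPa (tensile)

Free thermal contraction of the whole bar: Σ αᵢΔT Lᵢ = 1.4×10⁻⁶×32×240 + 16.3×10⁻⁶×32×850 + 18.5×10⁻⁶×32×280 = 0.6199 mm.
The walls prevent any net length change, so an axial force P (same in every segment) develops. Compatibility: P · Σ Lᵢ/(AᵢEᵢ) = δ_free.
Σ Lᵢ/(AᵢEᵢ) = 240/(825×143×10³) + 850/(1550×200×10³) + 280/(1000×100×10³) = 7.576×10⁻⁶ mm/N.
P = 0.6199 / 7.576×10⁻⁶ = 81820 N = 81.82 kN, tensile.
σ_{bronze} = P / A = 81820 / 1000 = 81.82 MPa.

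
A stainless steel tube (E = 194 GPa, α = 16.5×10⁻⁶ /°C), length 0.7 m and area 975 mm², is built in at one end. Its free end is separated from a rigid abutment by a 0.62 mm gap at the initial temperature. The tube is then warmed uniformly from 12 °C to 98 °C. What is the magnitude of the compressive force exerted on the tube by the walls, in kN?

Unrestrained expansion: δ_free = αΔT L = 16.5×10⁻⁶ × 86 × 700 = 0.9933 mm.
The gap closes (δ_free > 0.62 mm) and the wall then resists a further 0.9933 − 0.62 = 0.3733 mm of expansion.
So σ = E(δ_free − g)/L = 194×10³ × 0.3733/700 = 103.5 MPa.
Force on the wall = σA = 103.5 × 975 mm² = 100.9 kN.

P ≈ 101 kN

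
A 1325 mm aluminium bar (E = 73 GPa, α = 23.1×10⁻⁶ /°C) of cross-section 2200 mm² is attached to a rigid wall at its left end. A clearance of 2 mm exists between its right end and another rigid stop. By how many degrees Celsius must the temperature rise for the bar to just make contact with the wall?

ΔT ≈ 65.3 °C

Contact occurs when the free expansion equals the gap: αΔT L = 2 mm.
So ΔT = g/(αL) = 2/(23.1×10⁻⁶ × 1325) = 65.34 °C.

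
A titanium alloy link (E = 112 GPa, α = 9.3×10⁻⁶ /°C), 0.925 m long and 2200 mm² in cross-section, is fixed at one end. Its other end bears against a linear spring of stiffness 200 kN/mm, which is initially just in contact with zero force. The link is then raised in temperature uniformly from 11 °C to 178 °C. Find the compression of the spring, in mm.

δ ≈ 0.821 mm

If the spring were absent the link would lengthen by αΔT L = 9.3×10⁻⁶ × 167 × 925 = 1.437 mm.
Let P be the compressive force at the spring. The link shortens elastically by PL/(AE) and the spring compresses by P/k; together these equal δ_free.
P [ L/(AE) + 1/k ] = δ_free → P [ 925/(2200×112×10³) + 1/(200×10³) ] = 1.437.
P = 1.437 / 8.754×10⁻⁶ = 164100 N.
Spring compression = P/k = 164100/(200×10³) = 0.8205 mm.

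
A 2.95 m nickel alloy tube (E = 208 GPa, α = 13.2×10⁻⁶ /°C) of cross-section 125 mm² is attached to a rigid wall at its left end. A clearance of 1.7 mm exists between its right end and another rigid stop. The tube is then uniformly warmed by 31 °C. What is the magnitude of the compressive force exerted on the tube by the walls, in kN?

P ≈ 0 kN

If the wall were absent the tube would grow by αΔT L = 13.2×10⁻⁶ × 31 × 2950 = 1.207 mm.
Since δ_free = 1.21 mm is less than the 1.7 mm gap, the tube never touches the wall. No axial force develops.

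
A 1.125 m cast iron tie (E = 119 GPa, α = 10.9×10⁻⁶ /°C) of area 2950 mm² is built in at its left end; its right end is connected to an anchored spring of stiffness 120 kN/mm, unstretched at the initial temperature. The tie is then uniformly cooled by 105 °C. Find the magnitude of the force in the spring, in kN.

P ≈ 112 kN

Free thermal contraction: δ_free = αΔT L = 10.9×10⁻⁶ × 105 × 1125 = 1.288 mm.
With a force P in the spring, the elastic change of the tie is PL/(AE) and that of the spring is P/k; compatibility requires their sum to equal δ_free.
P [ L/(AE) + 1/k ] = δ_free → P [ 1125/(2950×119×10³) + 1/(120×10³) ] = 1.288.
P = 1.288 / 1.154×10⁻⁵ = 111600 N.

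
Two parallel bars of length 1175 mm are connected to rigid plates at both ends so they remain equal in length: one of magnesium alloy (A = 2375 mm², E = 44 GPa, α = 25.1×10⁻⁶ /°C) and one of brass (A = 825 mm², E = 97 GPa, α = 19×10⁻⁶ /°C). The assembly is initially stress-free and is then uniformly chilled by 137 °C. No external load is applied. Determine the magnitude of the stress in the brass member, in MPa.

σ ≈ 45.9 MPa (compressive)

The magnesium alloy has the larger α, so on cooling it would change length more than the brass if both were free. The rigid plates force a common final length, so the magnesium alloy is put into tension and the brass into compression, with equal and opposite forces P (no external load).
Equating the net (thermal + elastic) strains gives |α₁ − α₂|·ΔT = P·[1/(A₁E₁) + 1/(A₂E₂)].
|α₁ − α₂|·ΔT = 6.1×10⁻⁶ × 137 = 0.0008357.
1/(A₁E₁) + 1/(A₂E₂) = 1/(2375×44×10³) + 1/(825×97×10³) = 2.207×10⁻⁸ N⁻¹.
So P = 0.0008357 / 2.207×10⁻⁸ = 37.87 kN.
σ_{brass} = P/A₂ = 37870/825 = 45.91 MPa, compressive.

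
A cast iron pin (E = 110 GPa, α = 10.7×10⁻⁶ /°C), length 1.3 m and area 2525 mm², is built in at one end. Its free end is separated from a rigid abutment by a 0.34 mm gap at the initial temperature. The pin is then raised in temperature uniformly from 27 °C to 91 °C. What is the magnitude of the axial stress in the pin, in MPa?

σ ≈ 46.6 MPa (compressive)

If the wall were absent the pin would grow by αΔT L = 10.7×10⁻⁶ × 64 × 1300 = 0.8902 mm.
The gap closes (δ_free > 0.34 mm) and the wall then resists a further 0.8902 − 0.34 = 0.5502 mm of expansion.
So σ = E(δ_free − g)/L = 110×10³ × 0.5502/1300 = 46.56 MPa.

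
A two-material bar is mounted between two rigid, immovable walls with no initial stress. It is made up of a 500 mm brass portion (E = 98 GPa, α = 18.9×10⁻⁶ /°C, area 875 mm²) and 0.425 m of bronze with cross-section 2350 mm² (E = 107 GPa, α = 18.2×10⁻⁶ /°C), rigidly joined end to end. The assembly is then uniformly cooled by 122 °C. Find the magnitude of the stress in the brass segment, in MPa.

σ ≈ 319 MPa (tensile)

Free thermal contraction of the whole bar: Σ αᵢΔT Lᵢ = 18.9×10⁻⁶×122×500 + 18.2×10⁻⁶×122×425 = 2.097 mm.
The walls prevent any net length change, so an axial force P (same in every segment) develops. Compatibility: P · Σ Lᵢ/(AᵢEᵢ) = δ_free.
The series flexibility is Σ Lᵢ/(AᵢEᵢ) = 500/(875×98×10³) + 425/(2350×107×10³) = 7.521×10⁻⁶ mm/N.
So P = 2.097 / 7.521×10⁻⁶ = 278.8 kN, tensile.
σ_{brass} = P / A = 278800 / 875 = 318.6 MPa.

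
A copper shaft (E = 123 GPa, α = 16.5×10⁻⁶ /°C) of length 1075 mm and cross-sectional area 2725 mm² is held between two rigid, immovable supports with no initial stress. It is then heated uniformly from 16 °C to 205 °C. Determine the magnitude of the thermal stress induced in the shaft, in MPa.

σ ≈ 384 MPa (compressive)

Because both ends are immovable the net strain is zero, and the suppressed thermal strain is αΔT = 16.5×10⁻⁶ × 189 = 3118.5×10⁻⁶.
Hence σ = E·αΔT = 123×10³ × 3118.5×10⁻⁶ = 383.6 MPa, compressive.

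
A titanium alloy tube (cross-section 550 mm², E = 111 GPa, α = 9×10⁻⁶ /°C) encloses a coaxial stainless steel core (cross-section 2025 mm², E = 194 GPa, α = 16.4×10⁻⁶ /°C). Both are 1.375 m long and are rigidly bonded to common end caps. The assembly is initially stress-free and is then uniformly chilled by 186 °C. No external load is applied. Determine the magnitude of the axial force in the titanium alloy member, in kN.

Both members must finish at the same length. With the larger α, the stainless steel tends to over-contract; the plates restrain it, putting the stainless steel in tension and the titanium alloy in compression. With no external load the two internal forces are equal and opposite, magnitude P.
Equating the net (thermal + elastic) strains gives |α₁ − α₂|·ΔT = P·[1/(A₁E₁) + 1/(A₂E₂)].
|α₁ − α₂|·ΔT = 7.4×10⁻⁶ × 186 = 0.001376.
1/(A₁E₁) + 1/(A₂E₂) = 1/(550×111×10³) + 1/(2025×194×10³) = 1.893×10⁻⁸ N⁻¹.
P = 0.001376 / 1.893×10⁻⁸ = 72730 N = 72.73 kN.

P ≈ 72.7 kN (compressive in the titanium alloy)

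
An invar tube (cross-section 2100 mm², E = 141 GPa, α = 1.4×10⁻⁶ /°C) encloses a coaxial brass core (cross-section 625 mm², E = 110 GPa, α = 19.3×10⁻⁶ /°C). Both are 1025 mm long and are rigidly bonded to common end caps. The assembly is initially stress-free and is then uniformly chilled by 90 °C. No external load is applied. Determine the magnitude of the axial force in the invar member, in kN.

The brass has the larger α, so on cooling it would change length more than the invar if both were free. The rigid plates force a common final length, so the brass is put into tension and the invar into compression, with equal and opposite forces P (no external load).
Compatibility of the two members (thermal + elastic change equal): (α₁ − α₂)ΔT = P·[1/(A₁E₁) + 1/(A₂E₂)].
|α₁ − α₂|·ΔT = 17.9×10⁻⁶ × 90 = 0.001611.
1/(A₁E₁) + 1/(A₂E₂) = 1/(2100×141×10³) + 1/(625×110×10³) = 1.792×10⁻⁸ N⁻¹.
P = 0.001611 / 1.792×10⁻⁸ = 89890 N = 89.89 kN.

P ≈ 89.9 kN (compressive in the invar)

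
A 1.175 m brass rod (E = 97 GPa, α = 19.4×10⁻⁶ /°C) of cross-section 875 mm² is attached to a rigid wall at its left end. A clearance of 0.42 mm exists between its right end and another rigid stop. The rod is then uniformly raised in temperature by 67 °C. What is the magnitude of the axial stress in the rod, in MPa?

If the wall were absent the rod would grow by αΔT L = 19.4×10⁻⁶ × 67 × 1175 = 1.527 mm.
The gap closes (δ_free > 0.42 mm) and the wall then resists a further 1.527 − 0.42 = 1.107 mm of expansion.
That suppressed elongation corresponds to σ = E·Δ/L = 97×10³ × 1.107/1175 = 91.41 MPa.

σ ≈ 91.4 MPa (compressive)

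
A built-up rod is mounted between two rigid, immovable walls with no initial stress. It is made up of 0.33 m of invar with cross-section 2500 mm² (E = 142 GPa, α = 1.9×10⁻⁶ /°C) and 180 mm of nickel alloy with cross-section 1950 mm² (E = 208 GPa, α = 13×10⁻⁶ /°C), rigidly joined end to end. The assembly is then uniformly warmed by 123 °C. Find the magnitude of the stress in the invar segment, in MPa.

With the walls removed the bar would change length by δ_free = Σ αᵢΔT Lᵢ = 1.9×10⁻⁶×123×330 + 13×10⁻⁶×123×180 = 0.3649 mm.
Since the ends are fixed, an axial force P builds up, equal in every segment, with P · Σ Lᵢ/(AᵢEᵢ) = δ_free.
The series flexibility is Σ Lᵢ/(AᵢEᵢ) = 330/(2500×142×10³) + 180/(1950×208×10³) = 1.373×10⁻⁶ mm/N.
P = 0.3649 / 1.373×10⁻⁶ = 265700 N = 265.7 kN, compressive.
σ_{invar} = P / A = 265700 / 2500 = 106.3 MPa.

σ ≈ 106 MPa (compressive)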